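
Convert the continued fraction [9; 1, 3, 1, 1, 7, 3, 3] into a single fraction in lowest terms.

6914/707

a_0 = 9: 9/1
a_1 = 1: 10/1
a_2 = 3: 39/4
a_3 = 1: 49/5
a_4 = 1: 88/9
a_5 = 7: 665/68
a_6 = 3: 2083/213
a_7 = 3: 6914/707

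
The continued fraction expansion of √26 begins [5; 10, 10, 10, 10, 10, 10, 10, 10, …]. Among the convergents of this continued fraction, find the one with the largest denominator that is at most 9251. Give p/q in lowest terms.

a_0 = 5: 5/1  (≤ bound)
a_1 = 10: 51/10  (≤ bound)
a_2 = 10: 515/101  (≤ bound)
a_3 = 10: 5201/1020  (≤ bound)
a_4 = 10: 52525/10301  (> 9251, stop)

5201/1020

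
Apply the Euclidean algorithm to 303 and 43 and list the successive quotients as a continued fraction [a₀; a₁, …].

Repeatedly divide and take the remainder:
303 = 7·43 + 2, so a_0 = 7
43 = 21·2 + 1, so a_1 = 21
2 = 2·1 + 0, so a_2 = 2

[7; 21, 2]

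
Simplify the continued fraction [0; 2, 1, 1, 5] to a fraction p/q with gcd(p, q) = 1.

Start with 5.
1 + 1/(5/1) = 1 + 1/5 = 6/5
1 + 1/(6/5) = 1 + 5/6 = 11/6
2 + 1/(11/6) = 2 + 6/11 = 28/11
0 + 1/(28/11) = 0 + 11/28 = 11/28

11/28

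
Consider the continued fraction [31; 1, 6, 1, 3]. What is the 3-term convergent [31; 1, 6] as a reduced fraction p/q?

a_0 = 31: 31/1
a_1 = 1: 32/1
a_2 = 6: 223/7

223/7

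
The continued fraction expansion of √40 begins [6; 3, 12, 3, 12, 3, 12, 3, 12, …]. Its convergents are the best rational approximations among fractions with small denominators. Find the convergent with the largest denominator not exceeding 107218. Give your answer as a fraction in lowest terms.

337434/53353

List convergents until the denominator exceeds the bound:
a_0 = 6: 6/1  (≤ bound)
a_1 = 3: 19/3  (≤ bound)
a_2 = 12: 234/37  (≤ bound)
a_3 = 3: 721/114  (≤ bound)
a_4 = 12: 8886/1405  (≤ bound)
a_5 = 3: 27379/4329  (≤ bound)
a_6 = 12: 337434/53353  (≤ bound)
a_7 = 3: 1039681/164388  (> 107218, stop)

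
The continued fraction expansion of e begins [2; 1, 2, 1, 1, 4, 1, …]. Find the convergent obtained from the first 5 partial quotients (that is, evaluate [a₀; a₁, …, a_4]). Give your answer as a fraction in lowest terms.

19/7

a_0 = 2: 2/1
a_1 = 1: 3/1
a_2 = 2: 8/3
a_3 = 1: 11/4
a_4 = 1: 19/7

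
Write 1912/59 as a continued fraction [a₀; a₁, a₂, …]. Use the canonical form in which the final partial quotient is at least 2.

1912 ÷ 59 → quotient 32, remainder 24
59 ÷ 24 → quotient 2, remainder 11
24 ÷ 11 → quotient 2, remainder 2
11 ÷ 2 → quotient 5, remainder 1
2 ÷ 1 → quotient 2, remainder 0

[32; 2, 2, 5, 2]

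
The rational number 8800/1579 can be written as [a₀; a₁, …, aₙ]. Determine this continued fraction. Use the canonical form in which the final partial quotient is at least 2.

Apply division with remainder until the remainder is 0:
8800 ÷ 1579 → quotient 5, remainder 905
1579 ÷ 905 → quotient 1, remainder 674
905 ÷ 674 → quotient 1, remainder 231
674 ÷ 231 → quotient 2, remainder 212
231 ÷ 212 → quotient 1, remainder 19
212 ÷ 19 → quotient 11, remainder 3
19 ÷ 3 → quotient 6, remainder 1
3 ÷ 1 → quotient 3, remainder 0

[5; 1, 1, 2, 1, 11, 6, 3]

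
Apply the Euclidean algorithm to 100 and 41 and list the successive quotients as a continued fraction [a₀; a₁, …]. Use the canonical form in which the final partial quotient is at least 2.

100 = 2·41 + 18, so a_0 = 2
41 = 2·18 + 5, so a_1 = 2
18 = 3·5 + 3, so a_2 = 3
5 = 1·3 + 2, so a_3 = 1
3 = 1·2 + 1, so a_4 = 1
2 = 2·1 + 0, so a_5 = 2

[2; 2, 3, 1, 1, 2]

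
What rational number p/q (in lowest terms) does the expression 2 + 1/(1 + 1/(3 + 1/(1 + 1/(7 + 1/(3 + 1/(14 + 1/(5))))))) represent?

Work from the innermost term outward:
Start with 5.
14 + 1/(5/1) = 14 + 1/5 = 71/5
3 + 1/(71/5) = 3 + 5/71 = 218/71
7 + 1/(218/71) = 7 + 71/218 = 1597/218
1 + 1/(1597/218) = 1 + 218/1597 = 1815/1597
3 + 1/(1815/1597) = 3 + 1597/1815 = 7042/1815
1 + 1/(7042/1815) = 1 + 1815/7042 = 8857/7042
2 + 1/(8857/7042) = 2 + 7042/8857 = 24756/8857

24756/8857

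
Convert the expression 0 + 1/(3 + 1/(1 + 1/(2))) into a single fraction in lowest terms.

Work from the innermost term outward:
Start with 2.
1 + 1/(2/1) = 1 + 1/2 = 3/2
3 + 1/(3/2) = 3 + 2/3 = 11/3
0 + 1/(11/3) = 0 + 3/11 = 3/11

3/11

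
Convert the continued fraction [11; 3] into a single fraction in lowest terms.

34/3

a_0 = 11: 11/1
a_1 = 3: 34/3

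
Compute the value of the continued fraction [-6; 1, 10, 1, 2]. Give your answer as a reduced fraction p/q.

Start with 2.
1 + 1/(2/1) = 1 + 1/2 = 3/2
10 + 1/(3/2) = 10 + 2/3 = 32/3
1 + 1/(32/3) = 1 + 3/32 = 35/32
-6 + 1/(35/32) = -6 + 32/35 = -178/35

-178/35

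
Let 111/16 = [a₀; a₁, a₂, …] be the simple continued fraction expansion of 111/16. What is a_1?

1

Repeatedly divide and take the remainder:
111 = 6·16 + 15, so a_0 = 6
16 = 1·15 + 1, so a_1 = 1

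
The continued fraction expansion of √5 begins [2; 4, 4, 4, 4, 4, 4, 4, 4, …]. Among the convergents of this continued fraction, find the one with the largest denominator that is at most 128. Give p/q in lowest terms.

List convergents until the denominator exceeds the bound:
a_0 = 2: 2/1  (≤ bound)
a_1 = 4: 9/4  (≤ bound)
a_2 = 4: 38/17  (≤ bound)
a_3 = 4: 161/72  (≤ bound)
a_4 = 4: 682/305  (> 128, stop)

161/72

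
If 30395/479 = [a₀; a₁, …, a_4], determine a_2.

Apply division with remainder until the remainder is 0:
30395 = 63·479 + 218, so a_0 = 63
479 = 2·218 + 43, so a_1 = 2
218 = 5·43 + 3, so a_2 = 5

5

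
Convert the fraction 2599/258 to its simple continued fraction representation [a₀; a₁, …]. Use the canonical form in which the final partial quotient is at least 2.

[10; 13, 1, 1, 2, 1, 2]

Run the Euclidean algorithm, recording each quotient:
2599 ÷ 258 → quotient 10, remainder 19
258 ÷ 19 → quotient 13, remainder 11
19 ÷ 11 → quotient 1, remainder 8
11 ÷ 8 → quotient 1, remainder 3
8 ÷ 3 → quotient 2, remainder 2
3 ÷ 2 → quotient 1, remainder 1
2 ÷ 1 → quotient 2, remainder 0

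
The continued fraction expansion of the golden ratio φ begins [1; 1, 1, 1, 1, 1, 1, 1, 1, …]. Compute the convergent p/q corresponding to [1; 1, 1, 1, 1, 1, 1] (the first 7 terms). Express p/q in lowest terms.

21/13

Start with 1.
1 + 1/(1/1) = 1 + 1/1 = 2/1
1 + 1/(2/1) = 1 + 1/2 = 3/2
1 + 1/(3/2) = 1 + 2/3 = 5/3
1 + 1/(5/3) = 1 + 3/5 = 8/5
1 + 1/(8/5) = 1 + 5/8 = 13/8
1 + 1/(13/8) = 1 + 8/13 = 21/13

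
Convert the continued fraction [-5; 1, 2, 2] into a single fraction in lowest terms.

-30/7

a_0 = -5: -5/1
a_1 = 1: -4/1
a_2 = 2: -13/3
a_3 = 2: -30/7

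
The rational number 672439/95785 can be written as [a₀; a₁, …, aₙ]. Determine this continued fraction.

672439 ÷ 95785 → quotient 7, remainder 1944
95785 ÷ 1944 → quotient 49, remainder 529
1944 ÷ 529 → quotient 3, remainder 357
529 ÷ 357 → quotient 1, remainder 172
357 ÷ 172 → quotient 2, remainder 13
172 ÷ 13 → quotient 13, remainder 3
13 ÷ 3 → quotient 4, remainder 1
3 ÷ 1 → quotient 3, remainder 0

[7; 49, 3, 1, 2, 13, 4, 3]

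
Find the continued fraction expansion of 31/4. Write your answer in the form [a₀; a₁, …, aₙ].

31 = 7·4 + 3, so a_0 = 7
4 = 1·3 + 1, so a_1 = 1
3 = 3·1 + 0, so a_2 = 3

[7; 1, 3]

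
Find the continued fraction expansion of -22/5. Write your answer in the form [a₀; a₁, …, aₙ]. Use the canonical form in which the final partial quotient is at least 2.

-22 ÷ 5 → quotient -5, remainder 3
5 ÷ 3 → quotient 1, remainder 2
3 ÷ 2 → quotient 1, remainder 1
2 ÷ 1 → quotient 2, remainder 0

[-5; 1, 1, 2]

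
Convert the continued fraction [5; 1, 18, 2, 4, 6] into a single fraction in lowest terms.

6478/1089

Build up convergents one term at a time:
a_0 = 5: 5/1
a_1 = 1: 6/1
a_2 = 18: 113/19
a_3 = 2: 232/39
a_4 = 4: 1041/175
a_5 = 6: 6478/1089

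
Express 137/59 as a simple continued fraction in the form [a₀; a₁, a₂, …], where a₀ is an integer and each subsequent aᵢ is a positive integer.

[2; 3, 9, 2]

⌊137/59⌋ = 2, remainder 19
⌊59/19⌋ = 3, remainder 2
⌊19/2⌋ = 9, remainder 1
⌊2/1⌋ = 2, remainder 0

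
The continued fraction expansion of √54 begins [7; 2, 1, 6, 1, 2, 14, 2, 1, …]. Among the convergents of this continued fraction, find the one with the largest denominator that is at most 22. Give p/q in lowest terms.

147/20

List convergents until the denominator exceeds the bound:
a_0 = 7: 7/1  (≤ bound)
a_1 = 2: 15/2  (≤ bound)
a_2 = 1: 22/3  (≤ bound)
a_3 = 6: 147/20  (≤ bound)
a_4 = 1: 169/23  (> 22, stop)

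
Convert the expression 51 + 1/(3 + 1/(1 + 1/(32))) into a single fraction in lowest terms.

Work from the innermost term outward:
Start with 32.
1 + 1/(32/1) = 1 + 1/32 = 33/32
3 + 1/(33/32) = 3 + 32/33 = 131/33
51 + 1/(131/33) = 51 + 33/131 = 6714/131

6714/131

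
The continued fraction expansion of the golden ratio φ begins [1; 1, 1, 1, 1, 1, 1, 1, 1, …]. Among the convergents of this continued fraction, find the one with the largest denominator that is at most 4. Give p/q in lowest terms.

5/3

a_0 = 1: 1/1  (≤ bound)
a_1 = 1: 2/1  (≤ bound)
a_2 = 1: 3/2  (≤ bound)
a_3 = 1: 5/3  (≤ bound)
a_4 = 1: 8/5  (> 4, stop)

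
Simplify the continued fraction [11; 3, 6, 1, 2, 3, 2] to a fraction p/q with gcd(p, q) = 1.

a_0 = 11: 11/1
a_1 = 3: 34/3
a_2 = 6: 215/19
a_3 = 1: 249/22
a_4 = 2: 713/63
a_5 = 3: 2388/211
a_6 = 2: 5489/485

5489/485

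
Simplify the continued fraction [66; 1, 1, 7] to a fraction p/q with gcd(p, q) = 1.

Work from the innermost term outward:
Start with 7.
1 + 1/(7/1) = 1 + 1/7 = 8/7
1 + 1/(8/7) = 1 + 7/8 = 15/8
66 + 1/(15/8) = 66 + 8/15 = 998/15

998/15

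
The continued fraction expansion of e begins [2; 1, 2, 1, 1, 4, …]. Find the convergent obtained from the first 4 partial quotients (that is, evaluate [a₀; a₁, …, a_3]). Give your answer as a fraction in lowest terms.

11/4

Start with 1.
2 + 1/(1/1) = 2 + 1/1 = 3/1
1 + 1/(3/1) = 1 + 1/3 = 4/3
2 + 1/(4/3) = 2 + 3/4 = 11/4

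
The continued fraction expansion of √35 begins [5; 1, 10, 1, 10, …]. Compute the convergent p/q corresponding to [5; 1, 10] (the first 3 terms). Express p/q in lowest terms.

65/11

Start with 10.
1 + 1/(10/1) = 1 + 1/10 = 11/10
5 + 1/(11/10) = 5 + 10/11 = 65/11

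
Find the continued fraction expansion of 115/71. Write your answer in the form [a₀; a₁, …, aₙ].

[1; 1, 1, 1, 1, 1, 2, 3]

Run the Euclidean algorithm, recording each quotient:
⌊115/71⌋ = 1, remainder 44
⌊71/44⌋ = 1, remainder 27
⌊44/27⌋ = 1, remainder 17
⌊27/17⌋ = 1, remainder 10
⌊17/10⌋ = 1, remainder 7
⌊10/7⌋ = 1, remainder 3
⌊7/3⌋ = 2, remainder 1
⌊3/1⌋ = 3, remainder 0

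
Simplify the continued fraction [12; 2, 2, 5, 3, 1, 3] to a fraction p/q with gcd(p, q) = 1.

5273/425

a_0 = 12: 12/1
a_1 = 2: 25/2
a_2 = 2: 62/5
a_3 = 5: 335/27
a_4 = 3: 1067/86
a_5 = 1: 1402/113
a_6 = 3: 5273/425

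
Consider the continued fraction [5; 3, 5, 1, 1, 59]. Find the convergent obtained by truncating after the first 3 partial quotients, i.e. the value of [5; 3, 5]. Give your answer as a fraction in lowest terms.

85/16

Start with 5.
3 + 1/(5/1) = 3 + 1/5 = 16/5
5 + 1/(16/5) = 5 + 5/16 = 85/16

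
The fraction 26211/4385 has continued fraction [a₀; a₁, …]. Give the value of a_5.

2

26211 ÷ 4385 → quotient 5, remainder 4286
4385 ÷ 4286 → quotient 1, remainder 99
4286 ÷ 99 → quotient 43, remainder 29
99 ÷ 29 → quotient 3, remainder 12
29 ÷ 12 → quotient 2, remainder 5
12 ÷ 5 → quotient 2, remainder 2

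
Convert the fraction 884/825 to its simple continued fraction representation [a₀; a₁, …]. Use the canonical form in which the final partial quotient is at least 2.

⌊884/825⌋ = 1, remainder 59
⌊825/59⌋ = 13, remainder 58
⌊59/58⌋ = 1, remainder 1
⌊58/1⌋ = 58, remainder 0

[1; 13, 1, 58]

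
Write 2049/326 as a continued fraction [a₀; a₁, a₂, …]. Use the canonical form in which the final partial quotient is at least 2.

2049 = 6·326 + 93, so a_0 = 6
326 = 3·93 + 47, so a_1 = 3
93 = 1·47 + 46, so a_2 = 1
47 = 1·46 + 1, so a_3 = 1
46 = 46·1 + 0, so a_4 = 46

[6; 3, 1, 1, 46]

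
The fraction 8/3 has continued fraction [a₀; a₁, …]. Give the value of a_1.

1

Run the Euclidean algorithm, recording each quotient:
8 = 2·3 + 2, so a_0 = 2
3 = 1·2 + 1, so a_1 = 1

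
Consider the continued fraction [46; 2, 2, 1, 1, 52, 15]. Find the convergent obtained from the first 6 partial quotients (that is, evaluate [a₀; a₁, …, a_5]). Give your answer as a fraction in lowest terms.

Compute successive convergents:
a_0 = 46: 46/1
a_1 = 2: 93/2
a_2 = 2: 232/5
a_3 = 1: 325/7
a_4 = 1: 557/12
a_5 = 52: 29289/631

29289/631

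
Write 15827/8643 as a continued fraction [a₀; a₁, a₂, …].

[1; 1, 4, 1, 12, 6, 1, 15]

Repeatedly divide and take the remainder:
15827 = 1·8643 + 7184, so a_0 = 1
8643 = 1·7184 + 1459, so a_1 = 1
7184 = 4·1459 + 1348, so a_2 = 4
1459 = 1·1348 + 111, so a_3 = 1
1348 = 12·111 + 16, so a_4 = 12
111 = 6·16 + 15, so a_5 = 6
16 = 1·15 + 1, so a_6 = 1
15 = 15·1 + 0, so a_7 = 15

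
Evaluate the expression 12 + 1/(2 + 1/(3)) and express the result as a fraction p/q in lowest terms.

a_0 = 12: 12/1
a_1 = 2: 25/2
a_2 = 3: 87/7

87/7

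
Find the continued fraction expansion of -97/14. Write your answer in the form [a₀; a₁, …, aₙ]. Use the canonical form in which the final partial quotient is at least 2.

Run the Euclidean algorithm, recording each quotient:
⌊-97/14⌋ = -7, remainder 1
⌊14/1⌋ = 14, remainder 0

[-7; 14]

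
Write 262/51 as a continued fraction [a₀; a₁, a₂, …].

262 = 5·51 + 7, so a_0 = 5
51 = 7·7 + 2, so a_1 = 7
7 = 3·2 + 1, so a_2 = 3
2 = 2·1 + 0, so a_3 = 2

[5; 7, 3, 2]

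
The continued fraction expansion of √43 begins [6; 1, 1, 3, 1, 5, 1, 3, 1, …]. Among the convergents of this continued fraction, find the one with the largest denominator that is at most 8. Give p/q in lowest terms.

a_0 = 6: 6/1  (≤ bound)
a_1 = 1: 7/1  (≤ bound)
a_2 = 1: 13/2  (≤ bound)
a_3 = 3: 46/7  (≤ bound)
a_4 = 1: 59/9  (> 8, stop)

46/7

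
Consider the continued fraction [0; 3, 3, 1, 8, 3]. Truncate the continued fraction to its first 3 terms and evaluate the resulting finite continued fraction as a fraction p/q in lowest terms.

Start with 3.
3 + 1/(3/1) = 3 + 1/3 = 10/3
0 + 1/(10/3) = 0 + 3/10 = 3/10

3/10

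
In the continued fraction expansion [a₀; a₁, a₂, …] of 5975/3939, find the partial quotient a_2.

1

Repeatedly divide and take the remainder:
⌊5975/3939⌋ = 1, remainder 2036
⌊3939/2036⌋ = 1, remainder 1903
⌊2036/1903⌋ = 1, remainder 133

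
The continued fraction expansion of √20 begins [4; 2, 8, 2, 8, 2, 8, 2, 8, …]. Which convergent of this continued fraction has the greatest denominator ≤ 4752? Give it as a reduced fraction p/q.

a_0 = 4: 4/1  (≤ bound)
a_1 = 2: 9/2  (≤ bound)
a_2 = 8: 76/17  (≤ bound)
a_3 = 2: 161/36  (≤ bound)
a_4 = 8: 1364/305  (≤ bound)
a_5 = 2: 2889/646  (≤ bound)
a_6 = 8: 24476/5473  (> 4752, stop)

2889/646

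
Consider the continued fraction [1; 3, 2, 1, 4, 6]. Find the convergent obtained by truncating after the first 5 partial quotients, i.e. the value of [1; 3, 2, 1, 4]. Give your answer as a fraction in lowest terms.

Start with 4.
1 + 1/(4/1) = 1 + 1/4 = 5/4
2 + 1/(5/4) = 2 + 4/5 = 14/5
3 + 1/(14/5) = 3 + 5/14 = 47/14
1 + 1/(47/14) = 1 + 14/47 = 61/47

61/47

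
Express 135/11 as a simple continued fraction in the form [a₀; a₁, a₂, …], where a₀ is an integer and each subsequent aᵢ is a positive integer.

⌊135/11⌋ = 12, remainder 3
⌊11/3⌋ = 3, remainder 2
⌊3/2⌋ = 1, remainder 1
⌊2/1⌋ = 2, remainder 0

[12; 3, 1, 2]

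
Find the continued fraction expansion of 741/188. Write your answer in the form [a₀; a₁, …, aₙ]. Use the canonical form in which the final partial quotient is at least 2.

741 ÷ 188 → quotient 3, remainder 177
188 ÷ 177 → quotient 1, remainder 11
177 ÷ 11 → quotient 16, remainder 1
11 ÷ 1 → quotient 11, remainder 0

[3; 1, 16, 11]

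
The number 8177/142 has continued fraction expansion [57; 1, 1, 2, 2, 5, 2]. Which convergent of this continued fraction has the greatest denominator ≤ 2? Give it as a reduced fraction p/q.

List convergents until the denominator exceeds the bound:
a_0 = 57: 57/1  (≤ bound)
a_1 = 1: 58/1  (≤ bound)
a_2 = 1: 115/2  (≤ bound)
a_3 = 2: 288/5  (> 2, stop)

115/2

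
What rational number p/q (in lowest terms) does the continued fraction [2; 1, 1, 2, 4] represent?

57/22

a_0 = 2: 2/1
a_1 = 1: 3/1
a_2 = 1: 5/2
a_3 = 2: 13/5
a_4 = 4: 57/22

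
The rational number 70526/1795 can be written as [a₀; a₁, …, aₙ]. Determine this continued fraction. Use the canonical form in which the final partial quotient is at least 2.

[39; 3, 2, 4, 14, 4]

Repeatedly divide and take the remainder:
70526 = 39·1795 + 521, so a_0 = 39
1795 = 3·521 + 232, so a_1 = 3
521 = 2·232 + 57, so a_2 = 2
232 = 4·57 + 4, so a_3 = 4
57 = 14·4 + 1, so a_4 = 14
4 = 4·1 + 0, so a_5 = 4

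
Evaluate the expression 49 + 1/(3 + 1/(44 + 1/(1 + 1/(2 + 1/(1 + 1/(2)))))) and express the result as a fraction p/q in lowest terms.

73355/1487

Build up convergents one term at a time:
a_0 = 49: 49/1
a_1 = 3: 148/3
a_2 = 44: 6561/133
a_3 = 1: 6709/136
a_4 = 2: 19979/405
a_5 = 1: 26688/541
a_6 = 2: 73355/1487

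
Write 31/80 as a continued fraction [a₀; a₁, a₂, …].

⌊31/80⌋ = 0, remainder 31
⌊80/31⌋ = 2, remainder 18
⌊31/18⌋ = 1, remainder 13
⌊18/13⌋ = 1, remainder 5
⌊13/5⌋ = 2, remainder 3
⌊5/3⌋ = 1, remainder 2
⌊3/2⌋ = 1, remainder 1
⌊2/1⌋ = 2, remainder 0

[0; 2, 1, 1, 2, 1, 1, 2]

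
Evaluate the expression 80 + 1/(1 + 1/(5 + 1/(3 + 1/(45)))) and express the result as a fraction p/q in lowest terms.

69605/861

Start with 45.
3 + 1/(45/1) = 3 + 1/45 = 136/45
5 + 1/(136/45) = 5 + 45/136 = 725/136
1 + 1/(725/136) = 1 + 136/725 = 861/725
80 + 1/(861/725) = 80 + 725/861 = 69605/861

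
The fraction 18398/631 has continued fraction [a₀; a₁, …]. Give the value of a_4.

18398 ÷ 631 → quotient 29, remainder 99
631 ÷ 99 → quotient 6, remainder 37
99 ÷ 37 → quotient 2, remainder 25
37 ÷ 25 → quotient 1, remainder 12
25 ÷ 12 → quotient 2, remainder 1

2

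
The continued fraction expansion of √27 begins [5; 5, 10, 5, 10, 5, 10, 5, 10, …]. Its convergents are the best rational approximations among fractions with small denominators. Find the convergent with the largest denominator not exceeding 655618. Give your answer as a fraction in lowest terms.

a_0 = 5: 5/1  (≤ bound)
a_1 = 5: 26/5  (≤ bound)
a_2 = 10: 265/51  (≤ bound)
a_3 = 5: 1351/260  (≤ bound)
a_4 = 10: 13775/2651  (≤ bound)
a_5 = 5: 70226/13515  (≤ bound)
a_6 = 10: 716035/137801  (≤ bound)
a_7 = 5: 3650401/702520  (> 655618, stop)

716035/137801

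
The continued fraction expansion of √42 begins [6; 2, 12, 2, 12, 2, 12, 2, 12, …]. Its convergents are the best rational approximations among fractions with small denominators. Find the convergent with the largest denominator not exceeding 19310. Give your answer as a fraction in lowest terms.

a_0 = 6: 6/1  (≤ bound)
a_1 = 2: 13/2  (≤ bound)
a_2 = 12: 162/25  (≤ bound)
a_3 = 2: 337/52  (≤ bound)
a_4 = 12: 4206/649  (≤ bound)
a_5 = 2: 8749/1350  (≤ bound)
a_6 = 12: 109194/16849  (≤ bound)
a_7 = 2: 227137/35048  (> 19310, stop)

109194/16849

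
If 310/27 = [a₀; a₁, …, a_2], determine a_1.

Repeatedly divide and take the remainder:
310 = 11·27 + 13, so a_0 = 11
27 = 2·13 + 1, so a_1 = 2

2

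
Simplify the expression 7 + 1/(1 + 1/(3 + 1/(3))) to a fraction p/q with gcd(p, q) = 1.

Start with 3.
3 + 1/(3/1) = 3 + 1/3 = 10/3
1 + 1/(10/3) = 1 + 3/10 = 13/10
7 + 1/(13/10) = 7 + 10/13 = 101/13

101/13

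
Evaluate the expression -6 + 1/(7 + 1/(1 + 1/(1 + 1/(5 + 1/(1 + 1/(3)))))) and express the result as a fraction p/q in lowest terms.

-2212/377

Start with 3.
1 + 1/(3/1) = 1 + 1/3 = 4/3
5 + 1/(4/3) = 5 + 3/4 = 23/4
1 + 1/(23/4) = 1 + 4/23 = 27/23
1 + 1/(27/23) = 1 + 23/27 = 50/27
7 + 1/(50/27) = 7 + 27/50 = 377/50
-6 + 1/(377/50) = -6 + 50/377 = -2212/377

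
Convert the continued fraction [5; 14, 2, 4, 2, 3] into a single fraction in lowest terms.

a_0 = 5: 5/1
a_1 = 14: 71/14
a_2 = 2: 147/29
a_3 = 4: 659/130
a_4 = 2: 1465/289
a_5 = 3: 5054/997

5054/997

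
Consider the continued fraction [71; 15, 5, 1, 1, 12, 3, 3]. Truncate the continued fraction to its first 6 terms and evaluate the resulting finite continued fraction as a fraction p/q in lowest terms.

148883/2095

Use the convergent recurrence hₖ = aₖ·hₖ₋₁ + hₖ₋₂ (and likewise for the denominators kₖ):
a_0 = 71: 71/1
a_1 = 15: 1066/15
a_2 = 5: 5401/76
a_3 = 1: 6467/91
a_4 = 1: 11868/167
a_5 = 12: 148883/2095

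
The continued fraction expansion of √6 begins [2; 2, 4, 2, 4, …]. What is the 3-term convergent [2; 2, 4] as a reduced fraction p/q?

Use the convergent recurrence hₖ = aₖ·hₖ₋₁ + hₖ₋₂ (and likewise for the denominators kₖ):
a_0 = 2: 2/1
a_1 = 2: 5/2
a_2 = 4: 22/9

22/9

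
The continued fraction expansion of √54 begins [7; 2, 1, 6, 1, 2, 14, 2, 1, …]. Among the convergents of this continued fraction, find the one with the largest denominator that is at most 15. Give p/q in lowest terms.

List convergents until the denominator exceeds the bound:
a_0 = 7: 7/1  (≤ bound)
a_1 = 2: 15/2  (≤ bound)
a_2 = 1: 22/3  (≤ bound)
a_3 = 6: 147/20  (> 15, stop)

22/3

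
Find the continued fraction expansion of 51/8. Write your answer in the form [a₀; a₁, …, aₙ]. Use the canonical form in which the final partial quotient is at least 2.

[6; 2, 1, 2]

Repeatedly divide and take the remainder:
⌊51/8⌋ = 6, remainder 3
⌊8/3⌋ = 2, remainder 2
⌊3/2⌋ = 1, remainder 1
⌊2/1⌋ = 2, remainder 0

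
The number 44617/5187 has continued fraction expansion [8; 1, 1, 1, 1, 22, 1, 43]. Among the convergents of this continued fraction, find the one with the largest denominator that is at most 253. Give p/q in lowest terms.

List convergents until the denominator exceeds the bound:
a_0 = 8: 8/1  (≤ bound)
a_1 = 1: 9/1  (≤ bound)
a_2 = 1: 17/2  (≤ bound)
a_3 = 1: 26/3  (≤ bound)
a_4 = 1: 43/5  (≤ bound)
a_5 = 22: 972/113  (≤ bound)
a_6 = 1: 1015/118  (≤ bound)
a_7 = 43: 44617/5187  (> 253, stop)

1015/118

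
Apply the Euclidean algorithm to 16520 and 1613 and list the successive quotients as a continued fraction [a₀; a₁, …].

16520 ÷ 1613 → quotient 10, remainder 390
1613 ÷ 390 → quotient 4, remainder 53
390 ÷ 53 → quotient 7, remainder 19
53 ÷ 19 → quotient 2, remainder 15
19 ÷ 15 → quotient 1, remainder 4
15 ÷ 4 → quotient 3, remainder 3
4 ÷ 3 → quotient 1, remainder 1
3 ÷ 1 → quotient 3, remainder 0

[10; 4, 7, 2, 1, 3, 1, 3]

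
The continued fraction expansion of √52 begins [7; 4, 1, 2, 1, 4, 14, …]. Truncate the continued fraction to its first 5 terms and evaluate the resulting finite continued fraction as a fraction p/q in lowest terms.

137/19

Use the convergent recurrence hₖ = aₖ·hₖ₋₁ + hₖ₋₂ (and likewise for the denominators kₖ):
a_0 = 7: 7/1
a_1 = 4: 29/4
a_2 = 1: 36/5
a_3 = 2: 101/14
a_4 = 1: 137/19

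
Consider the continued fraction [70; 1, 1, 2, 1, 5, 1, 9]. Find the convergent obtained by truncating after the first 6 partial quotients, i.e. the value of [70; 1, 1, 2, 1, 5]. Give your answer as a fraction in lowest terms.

a_0 = 70: 70/1
a_1 = 1: 71/1
a_2 = 1: 141/2
a_3 = 2: 353/5
a_4 = 1: 494/7
a_5 = 5: 2823/40

2823/40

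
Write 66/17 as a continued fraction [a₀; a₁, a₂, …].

⌊66/17⌋ = 3, remainder 15
⌊17/15⌋ = 1, remainder 2
⌊15/2⌋ = 7, remainder 1
⌊2/1⌋ = 2, remainder 0

[3; 1, 7, 2]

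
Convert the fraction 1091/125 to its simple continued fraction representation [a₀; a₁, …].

[8; 1, 2, 1, 2, 11]

1091 = 8·125 + 91, so a_0 = 8
125 = 1·91 + 34, so a_1 = 1
91 = 2·34 + 23, so a_2 = 2
34 = 1·23 + 11, so a_3 = 1
23 = 2·11 + 1, so a_4 = 2
11 = 11·1 + 0, so a_5 = 11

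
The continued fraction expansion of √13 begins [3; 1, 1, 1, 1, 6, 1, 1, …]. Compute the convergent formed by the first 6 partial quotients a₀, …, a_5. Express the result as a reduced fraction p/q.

119/33

Use the convergent recurrence hₖ = aₖ·hₖ₋₁ + hₖ₋₂ (and likewise for the denominators kₖ):
a_0 = 3: 3/1
a_1 = 1: 4/1
a_2 = 1: 7/2
a_3 = 1: 11/3
a_4 = 1: 18/5
a_5 = 6: 119/33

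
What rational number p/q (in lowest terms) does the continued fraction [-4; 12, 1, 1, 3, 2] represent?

-788/201

Start with 2.
3 + 1/(2/1) = 3 + 1/2 = 7/2
1 + 1/(7/2) = 1 + 2/7 = 9/7
1 + 1/(9/7) = 1 + 7/9 = 16/9
12 + 1/(16/9) = 12 + 9/16 = 201/16
-4 + 1/(201/16) = -4 + 16/201 = -788/201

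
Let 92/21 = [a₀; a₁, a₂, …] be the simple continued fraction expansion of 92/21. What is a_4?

1

Repeatedly divide and take the remainder:
92 ÷ 21 → quotient 4, remainder 8
21 ÷ 8 → quotient 2, remainder 5
8 ÷ 5 → quotient 1, remainder 3
5 ÷ 3 → quotient 1, remainder 2
3 ÷ 2 → quotient 1, remainder 1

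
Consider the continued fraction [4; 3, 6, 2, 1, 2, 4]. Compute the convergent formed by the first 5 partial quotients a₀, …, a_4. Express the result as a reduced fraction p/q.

259/60

a_0 = 4: 4/1
a_1 = 3: 13/3
a_2 = 6: 82/19
a_3 = 2: 177/41
a_4 = 1: 259/60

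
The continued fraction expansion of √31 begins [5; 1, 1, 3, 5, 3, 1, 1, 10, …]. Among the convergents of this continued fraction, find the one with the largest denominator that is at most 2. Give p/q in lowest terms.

11/2

List convergents until the denominator exceeds the bound:
a_0 = 5: 5/1  (≤ bound)
a_1 = 1: 6/1  (≤ bound)
a_2 = 1: 11/2  (≤ bound)
a_3 = 3: 39/7  (> 2, stop)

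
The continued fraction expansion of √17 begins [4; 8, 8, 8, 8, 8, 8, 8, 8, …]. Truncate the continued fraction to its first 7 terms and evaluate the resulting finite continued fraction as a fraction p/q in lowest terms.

Start with 8.
8 + 1/(8/1) = 8 + 1/8 = 65/8
8 + 1/(65/8) = 8 + 8/65 = 528/65
8 + 1/(528/65) = 8 + 65/528 = 4289/528
8 + 1/(4289/528) = 8 + 528/4289 = 34840/4289
8 + 1/(34840/4289) = 8 + 4289/34840 = 283009/34840
4 + 1/(283009/34840) = 4 + 34840/283009 = 1166876/283009

1166876/283009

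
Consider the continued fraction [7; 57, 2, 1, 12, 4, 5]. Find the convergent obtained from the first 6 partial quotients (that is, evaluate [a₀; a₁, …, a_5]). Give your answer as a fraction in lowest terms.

62371/8888

a_0 = 7: 7/1
a_1 = 57: 400/57
a_2 = 2: 807/115
a_3 = 1: 1207/172
a_4 = 12: 15291/2179
a_5 = 4: 62371/8888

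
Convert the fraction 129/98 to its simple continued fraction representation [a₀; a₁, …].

[1; 3, 6, 5]

Apply division with remainder until the remainder is 0:
129 ÷ 98 → quotient 1, remainder 31
98 ÷ 31 → quotient 3, remainder 5
31 ÷ 5 → quotient 6, remainder 1
5 ÷ 1 → quotient 5, remainder 0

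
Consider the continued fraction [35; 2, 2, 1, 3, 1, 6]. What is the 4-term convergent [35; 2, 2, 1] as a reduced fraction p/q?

Build up convergents one term at a time:
a_0 = 35: 35/1
a_1 = 2: 71/2
a_2 = 2: 177/5
a_3 = 1: 248/7

248/7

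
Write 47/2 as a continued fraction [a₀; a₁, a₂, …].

[23; 2]

Repeatedly divide and take the remainder:
47 ÷ 2 → quotient 23, remainder 1
2 ÷ 1 → quotient 2, remainder 0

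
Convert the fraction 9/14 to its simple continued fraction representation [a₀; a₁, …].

Run the Euclidean algorithm, recording each quotient:
9 ÷ 14 → quotient 0, remainder 9
14 ÷ 9 → quotient 1, remainder 5
9 ÷ 5 → quotient 1, remainder 4
5 ÷ 4 → quotient 1, remainder 1
4 ÷ 1 → quotient 4, remainder 0

[0; 1, 1, 1, 4]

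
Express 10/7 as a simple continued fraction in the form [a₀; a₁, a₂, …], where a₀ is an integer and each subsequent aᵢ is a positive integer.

[1; 2, 3]

10 ÷ 7 → quotient 1, remainder 3
7 ÷ 3 → quotient 2, remainder 1
3 ÷ 1 → quotient 3, remainder 0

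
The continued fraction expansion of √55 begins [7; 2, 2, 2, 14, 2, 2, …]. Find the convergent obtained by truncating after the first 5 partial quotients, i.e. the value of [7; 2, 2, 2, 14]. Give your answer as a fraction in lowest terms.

1283/173

Work from the innermost term outward:
Start with 14.
2 + 1/(14/1) = 2 + 1/14 = 29/14
2 + 1/(29/14) = 2 + 14/29 = 72/29
2 + 1/(72/29) = 2 + 29/72 = 173/72
7 + 1/(173/72) = 7 + 72/173 = 1283/173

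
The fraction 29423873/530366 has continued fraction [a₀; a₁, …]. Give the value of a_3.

29423873 ÷ 530366 → quotient 55, remainder 253743
530366 ÷ 253743 → quotient 2, remainder 22880
253743 ÷ 22880 → quotient 11, remainder 2063
22880 ÷ 2063 → quotient 11, remainder 187

11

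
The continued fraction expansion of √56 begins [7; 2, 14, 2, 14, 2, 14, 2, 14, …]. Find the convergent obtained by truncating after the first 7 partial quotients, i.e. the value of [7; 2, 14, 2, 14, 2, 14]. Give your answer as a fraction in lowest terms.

194873/26041

Build up convergents one term at a time:
a_0 = 7: 7/1
a_1 = 2: 15/2
a_2 = 14: 217/29
a_3 = 2: 449/60
a_4 = 14: 6503/869
a_5 = 2: 13455/1798
a_6 = 14: 194873/26041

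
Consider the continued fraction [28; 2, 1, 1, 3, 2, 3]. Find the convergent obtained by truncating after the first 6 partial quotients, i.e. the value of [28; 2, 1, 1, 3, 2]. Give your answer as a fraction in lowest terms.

a_0 = 28: 28/1
a_1 = 2: 57/2
a_2 = 1: 85/3
a_3 = 1: 142/5
a_4 = 3: 511/18
a_5 = 2: 1164/41

1164/41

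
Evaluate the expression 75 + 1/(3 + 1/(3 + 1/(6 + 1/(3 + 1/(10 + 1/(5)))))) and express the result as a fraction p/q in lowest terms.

Starting at the tail and folding back:
Start with 5.
10 + 1/(5/1) = 10 + 1/5 = 51/5
3 + 1/(51/5) = 3 + 5/51 = 158/51
6 + 1/(158/51) = 6 + 51/158 = 999/158
3 + 1/(999/158) = 3 + 158/999 = 3155/999
3 + 1/(3155/999) = 3 + 999/3155 = 10464/3155
75 + 1/(10464/3155) = 75 + 3155/10464 = 787955/10464

787955/10464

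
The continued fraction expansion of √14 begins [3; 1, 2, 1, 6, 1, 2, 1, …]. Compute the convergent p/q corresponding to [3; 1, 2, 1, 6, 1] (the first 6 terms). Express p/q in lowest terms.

116/31

a_0 = 3: 3/1
a_1 = 1: 4/1
a_2 = 2: 11/3
a_3 = 1: 15/4
a_4 = 6: 101/27
a_5 = 1: 116/31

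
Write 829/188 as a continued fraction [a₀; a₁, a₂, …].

[4; 2, 2, 3, 1, 3, 2]

Apply division with remainder until the remainder is 0:
⌊829/188⌋ = 4, remainder 77
⌊188/77⌋ = 2, remainder 34
⌊77/34⌋ = 2, remainder 9
⌊34/9⌋ = 3, remainder 7
⌊9/7⌋ = 1, remainder 2
⌊7/2⌋ = 3, remainder 1
⌊2/1⌋ = 2, remainder 0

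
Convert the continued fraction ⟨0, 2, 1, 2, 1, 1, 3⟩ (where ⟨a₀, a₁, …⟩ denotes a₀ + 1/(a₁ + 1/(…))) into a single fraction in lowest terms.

25/68

Work from the innermost term outward:
Start with 3.
1 + 1/(3/1) = 1 + 1/3 = 4/3
1 + 1/(4/3) = 1 + 3/4 = 7/4
2 + 1/(7/4) = 2 + 4/7 = 18/7
1 + 1/(18/7) = 1 + 7/18 = 25/18
2 + 1/(25/18) = 2 + 18/25 = 68/25
0 + 1/(68/25) = 0 + 25/68 = 25/68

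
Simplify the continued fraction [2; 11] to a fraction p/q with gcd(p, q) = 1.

23/11

Start with 11.
2 + 1/(11/1) = 2 + 1/11 = 23/11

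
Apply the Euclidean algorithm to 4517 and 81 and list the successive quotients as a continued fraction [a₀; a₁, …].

Apply division with remainder until the remainder is 0:
⌊4517/81⌋ = 55, remainder 62
⌊81/62⌋ = 1, remainder 19
⌊62/19⌋ = 3, remainder 5
⌊19/5⌋ = 3, remainder 4
⌊5/4⌋ = 1, remainder 1
⌊4/1⌋ = 4, remainder 0

[55; 1, 3, 3, 1, 4]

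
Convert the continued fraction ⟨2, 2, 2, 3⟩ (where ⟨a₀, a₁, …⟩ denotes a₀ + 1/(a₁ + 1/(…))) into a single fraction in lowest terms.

a_0 = 2: 2/1
a_1 = 2: 5/2
a_2 = 2: 12/5
a_3 = 3: 41/17

41/17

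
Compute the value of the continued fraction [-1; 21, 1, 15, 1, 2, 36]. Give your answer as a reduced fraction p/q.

-38048/39865

Use the convergent recurrence hₖ = aₖ·hₖ₋₁ + hₖ₋₂ (and likewise for the denominators kₖ):
a_0 = -1: -1/1
a_1 = 21: -20/21
a_2 = 1: -21/22
a_3 = 15: -335/351
a_4 = 1: -356/373
a_5 = 2: -1047/1097
a_6 = 36: -38048/39865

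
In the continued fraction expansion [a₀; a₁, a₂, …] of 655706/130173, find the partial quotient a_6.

655706 ÷ 130173 → quotient 5, remainder 4841
130173 ÷ 4841 → quotient 26, remainder 4307
4841 ÷ 4307 → quotient 1, remainder 534
4307 ÷ 534 → quotient 8, remainder 35
534 ÷ 35 → quotient 15, remainder 9
35 ÷ 9 → quotient 3, remainder 8
9 ÷ 8 → quotient 1, remainder 1

1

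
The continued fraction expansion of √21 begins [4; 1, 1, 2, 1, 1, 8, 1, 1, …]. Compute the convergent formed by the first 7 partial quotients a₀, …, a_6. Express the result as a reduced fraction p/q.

Use the convergent recurrence hₖ = aₖ·hₖ₋₁ + hₖ₋₂ (and likewise for the denominators kₖ):
a_0 = 4: 4/1
a_1 = 1: 5/1
a_2 = 1: 9/2
a_3 = 2: 23/5
a_4 = 1: 32/7
a_5 = 1: 55/12
a_6 = 8: 472/103

472/103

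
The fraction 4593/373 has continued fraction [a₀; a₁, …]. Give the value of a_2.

4593 ÷ 373 → quotient 12, remainder 117
373 ÷ 117 → quotient 3, remainder 22
117 ÷ 22 → quotient 5, remainder 7

5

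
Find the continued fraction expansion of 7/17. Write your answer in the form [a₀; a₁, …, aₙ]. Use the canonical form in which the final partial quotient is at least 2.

Apply division with remainder until the remainder is 0:
7 ÷ 17 → quotient 0, remainder 7
17 ÷ 7 → quotient 2, remainder 3
7 ÷ 3 → quotient 2, remainder 1
3 ÷ 1 → quotient 3, remainder 0

[0; 2, 2, 3]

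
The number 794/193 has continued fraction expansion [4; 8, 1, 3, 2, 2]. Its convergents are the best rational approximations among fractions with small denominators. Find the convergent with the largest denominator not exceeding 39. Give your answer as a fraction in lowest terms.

144/35

List convergents until the denominator exceeds the bound:
a_0 = 4: 4/1  (≤ bound)
a_1 = 8: 33/8  (≤ bound)
a_2 = 1: 37/9  (≤ bound)
a_3 = 3: 144/35  (≤ bound)
a_4 = 2: 325/79  (> 39, stop)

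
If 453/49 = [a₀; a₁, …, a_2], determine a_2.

12

Run the Euclidean algorithm, recording each quotient:
453 = 9·49 + 12, so a_0 = 9
49 = 4·12 + 1, so a_1 = 4
12 = 12·1 + 0, so a_2 = 12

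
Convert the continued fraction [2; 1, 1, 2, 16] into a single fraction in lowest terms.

213/82

Start with 16.
2 + 1/(16/1) = 2 + 1/16 = 33/16
1 + 1/(33/16) = 1 + 16/33 = 49/33
1 + 1/(49/33) = 1 + 33/49 = 82/49
2 + 1/(82/49) = 2 + 49/82 = 213/82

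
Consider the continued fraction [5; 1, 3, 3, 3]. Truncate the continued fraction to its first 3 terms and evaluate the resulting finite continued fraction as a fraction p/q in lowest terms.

Collapse the nested fraction from the inside out:
Start with 3.
1 + 1/(3/1) = 1 + 1/3 = 4/3
5 + 1/(4/3) = 5 + 3/4 = 23/4

23/4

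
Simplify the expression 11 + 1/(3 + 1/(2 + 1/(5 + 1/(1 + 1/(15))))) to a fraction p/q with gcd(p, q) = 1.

8049/713

Collapse the nested fraction from the inside out:
Start with 15.
1 + 1/(15/1) = 1 + 1/15 = 16/15
5 + 1/(16/15) = 5 + 15/16 = 95/16
2 + 1/(95/16) = 2 + 16/95 = 206/95
3 + 1/(206/95) = 3 + 95/206 = 713/206
11 + 1/(713/206) = 11 + 206/713 = 8049/713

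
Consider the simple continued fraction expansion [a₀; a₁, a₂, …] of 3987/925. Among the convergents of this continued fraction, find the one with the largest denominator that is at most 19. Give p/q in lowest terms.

56/13

a_0 = 4: 4/1  (≤ bound)
a_1 = 3: 13/3  (≤ bound)
a_2 = 4: 56/13  (≤ bound)
a_3 = 2: 125/29  (> 19, stop)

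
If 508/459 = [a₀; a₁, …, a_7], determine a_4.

Apply division with remainder until the remainder is 0:
508 = 1·459 + 49, so a_0 = 1
459 = 9·49 + 18, so a_1 = 9
49 = 2·18 + 13, so a_2 = 2
18 = 1·13 + 5, so a_3 = 1
13 = 2·5 + 3, so a_4 = 2

2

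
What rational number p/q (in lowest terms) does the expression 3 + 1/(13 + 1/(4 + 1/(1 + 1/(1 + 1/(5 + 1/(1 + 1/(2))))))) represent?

6831/2221

Collapse the nested fraction from the inside out:
Start with 2.
1 + 1/(2/1) = 1 + 1/2 = 3/2
5 + 1/(3/2) = 5 + 2/3 = 17/3
1 + 1/(17/3) = 1 + 3/17 = 20/17
1 + 1/(20/17) = 1 + 17/20 = 37/20
4 + 1/(37/20) = 4 + 20/37 = 168/37
13 + 1/(168/37) = 13 + 37/168 = 2221/168
3 + 1/(2221/168) = 3 + 168/2221 = 6831/2221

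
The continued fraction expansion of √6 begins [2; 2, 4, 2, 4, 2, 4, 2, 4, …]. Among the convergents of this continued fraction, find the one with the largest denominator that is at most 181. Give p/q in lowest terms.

218/89

List convergents until the denominator exceeds the bound:
a_0 = 2: 2/1  (≤ bound)
a_1 = 2: 5/2  (≤ bound)
a_2 = 4: 22/9  (≤ bound)
a_3 = 2: 49/20  (≤ bound)
a_4 = 4: 218/89  (≤ bound)
a_5 = 2: 485/198  (> 181, stop)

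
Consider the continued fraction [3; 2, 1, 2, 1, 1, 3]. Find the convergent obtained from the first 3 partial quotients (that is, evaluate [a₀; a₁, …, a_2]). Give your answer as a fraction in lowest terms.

10/3

Start with 1.
2 + 1/(1/1) = 2 + 1/1 = 3/1
3 + 1/(3/1) = 3 + 1/3 = 10/3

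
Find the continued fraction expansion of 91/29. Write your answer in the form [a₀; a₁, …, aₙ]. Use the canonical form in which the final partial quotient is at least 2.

[3; 7, 4]

Run the Euclidean algorithm, recording each quotient:
91 = 3·29 + 4, so a_0 = 3
29 = 7·4 + 1, so a_1 = 7
4 = 4·1 + 0, so a_2 = 4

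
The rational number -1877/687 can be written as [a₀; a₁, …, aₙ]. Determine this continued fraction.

[-3; 3, 1, 2, 1, 3, 12]

Repeatedly divide and take the remainder:
-1877 = -3·687 + 184, so a_0 = -3
687 = 3·184 + 135, so a_1 = 3
184 = 1·135 + 49, so a_2 = 1
135 = 2·49 + 37, so a_3 = 2
49 = 1·37 + 12, so a_4 = 1
37 = 3·12 + 1, so a_5 = 3
12 = 12·1 + 0, so a_6 = 12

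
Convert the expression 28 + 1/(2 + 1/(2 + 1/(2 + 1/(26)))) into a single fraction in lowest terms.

9008/317

a_0 = 28: 28/1
a_1 = 2: 57/2
a_2 = 2: 142/5
a_3 = 2: 341/12
a_4 = 26: 9008/317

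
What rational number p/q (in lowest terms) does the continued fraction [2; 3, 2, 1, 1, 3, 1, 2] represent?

Work from the innermost term outward:
Start with 2.
1 + 1/(2/1) = 1 + 1/2 = 3/2
3 + 1/(3/2) = 3 + 2/3 = 11/3
1 + 1/(11/3) = 1 + 3/11 = 14/11
1 + 1/(14/11) = 1 + 11/14 = 25/14
2 + 1/(25/14) = 2 + 14/25 = 64/25
3 + 1/(64/25) = 3 + 25/64 = 217/64
2 + 1/(217/64) = 2 + 64/217 = 498/217

498/217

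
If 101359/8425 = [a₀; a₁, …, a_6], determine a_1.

101359 ÷ 8425 → quotient 12, remainder 259
8425 ÷ 259 → quotient 32, remainder 137

32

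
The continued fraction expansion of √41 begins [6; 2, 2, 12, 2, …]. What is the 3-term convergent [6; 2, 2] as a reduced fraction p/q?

Build up convergents one term at a time:
a_0 = 6: 6/1
a_1 = 2: 13/2
a_2 = 2: 32/5

32/5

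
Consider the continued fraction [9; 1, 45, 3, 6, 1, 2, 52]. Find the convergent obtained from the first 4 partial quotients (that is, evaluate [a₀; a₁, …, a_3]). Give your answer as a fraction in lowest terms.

Start with 3.
45 + 1/(3/1) = 45 + 1/3 = 136/3
1 + 1/(136/3) = 1 + 3/136 = 139/136
9 + 1/(139/136) = 9 + 136/139 = 1387/139

1387/139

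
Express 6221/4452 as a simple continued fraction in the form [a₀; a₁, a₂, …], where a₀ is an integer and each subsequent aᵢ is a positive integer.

⌊6221/4452⌋ = 1, remainder 1769
⌊4452/1769⌋ = 2, remainder 914
⌊1769/914⌋ = 1, remainder 855
⌊914/855⌋ = 1, remainder 59
⌊855/59⌋ = 14, remainder 29
⌊59/29⌋ = 2, remainder 1
⌊29/1⌋ = 29, remainder 0

[1; 2, 1, 1, 14, 2, 29]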